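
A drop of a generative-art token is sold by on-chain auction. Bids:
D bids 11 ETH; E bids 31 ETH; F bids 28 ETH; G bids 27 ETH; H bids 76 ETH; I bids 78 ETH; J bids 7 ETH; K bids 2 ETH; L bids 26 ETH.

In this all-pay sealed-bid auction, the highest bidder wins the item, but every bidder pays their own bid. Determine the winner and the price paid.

I pays 78 ETH

Rule: the highest bidder wins the item, but every bidder pays their own bid.
Bids in order: 78 (I) > 76 (H) > 31 (E) > 28 (F) > 27 (G) > 26 (L) > …
I is highest and takes the item; every bidder forfeits their bid.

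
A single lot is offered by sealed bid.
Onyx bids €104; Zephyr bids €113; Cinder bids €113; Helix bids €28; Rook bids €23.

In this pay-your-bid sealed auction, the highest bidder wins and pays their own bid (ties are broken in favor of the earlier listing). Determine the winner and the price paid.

Zephyr pays €113

Bids ranked: 113 (Zephyr) > 113 (Cinder) > 104 (Onyx) > 28 (Helix) > 23 (Rook)
Tie at €113 → Zephyr wins by tie-break.
Zephyr has the highest bid and pays exactly that: €113.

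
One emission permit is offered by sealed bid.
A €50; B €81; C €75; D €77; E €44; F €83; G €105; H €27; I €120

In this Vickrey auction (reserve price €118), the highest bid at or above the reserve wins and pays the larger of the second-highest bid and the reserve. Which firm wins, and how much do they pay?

I pays €118

Rule: the highest bid at or above the reserve wins and pays the larger of the second-highest bid and the reserve.
Sorting bids: 120 (I) > 105 (G) > 83 (F) > 81 (B) > 77 (D) > 75 (C) > …
I has the top bid at or above the reserve (€120).
Second-highest bid €105 is below the reserve €118, so the reserve binds → payment €118.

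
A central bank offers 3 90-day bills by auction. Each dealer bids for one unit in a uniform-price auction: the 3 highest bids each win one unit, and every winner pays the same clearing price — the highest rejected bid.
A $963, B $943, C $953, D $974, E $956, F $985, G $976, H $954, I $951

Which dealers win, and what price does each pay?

Sorting: 985 (F), 976 (G), 974 (D), 963 (A), 956 (E), …
Winners (3 units): F, G, D.
First losing bid is A's $963, which sets the uniform price.

F, G, D; each pays $963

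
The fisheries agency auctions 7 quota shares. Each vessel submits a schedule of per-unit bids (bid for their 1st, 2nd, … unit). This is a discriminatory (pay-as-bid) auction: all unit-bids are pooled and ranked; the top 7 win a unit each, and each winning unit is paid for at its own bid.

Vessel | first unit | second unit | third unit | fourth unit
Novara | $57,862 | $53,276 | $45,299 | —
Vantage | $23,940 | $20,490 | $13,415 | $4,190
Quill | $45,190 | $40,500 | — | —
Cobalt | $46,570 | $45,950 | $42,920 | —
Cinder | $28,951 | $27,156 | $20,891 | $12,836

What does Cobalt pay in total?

Merging the schedules and taking the best 7: 57,862 (Novara-1), 53,276 (Novara-2), 46,570 (Cobalt-1), 45,950 (Cobalt-2), 45,299 (Novara-3), 45,190 (Quill-1), 42,920 (Cobalt-3)
Next rejected bid: $40,500 (not a price — pay-as-bid).
Cobalt's winning unit-bids: 46,570 + 45,950 + 42,920 = $135,440.

Cobalt pays $135,440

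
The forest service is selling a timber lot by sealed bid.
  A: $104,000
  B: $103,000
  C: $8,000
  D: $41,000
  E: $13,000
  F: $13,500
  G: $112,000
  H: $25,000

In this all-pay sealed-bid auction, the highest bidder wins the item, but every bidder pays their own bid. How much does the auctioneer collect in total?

Rule: the highest bidder wins the item, but every bidder pays their own bid.
Bids in order: 112,000 (G) > 104,000 (A) > 103,000 (B) > 41,000 (D) > 25,000 (H) > 13,500 (F) > …
G wins with the top bid; all bids are sunk regardless.
Every bidder forfeits their bid regardless of winning.
Revenue = 104,000 + 103,000 + 8,000 + 41,000 + 13,000 + 13,500 + 112,000 + 25,000 = $419,500.

Total revenue: $419,500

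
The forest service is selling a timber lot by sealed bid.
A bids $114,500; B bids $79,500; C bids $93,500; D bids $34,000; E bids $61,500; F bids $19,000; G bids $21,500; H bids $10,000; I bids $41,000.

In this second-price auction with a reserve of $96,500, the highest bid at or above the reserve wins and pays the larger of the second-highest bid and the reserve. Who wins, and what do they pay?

Second-price auction with a reserve of $96,500: the highest bid at or above the reserve wins and pays the larger of the second-highest bid and the reserve.
Bids in order: 114,500 (A) > 93,500 (C) > 79,500 (B) > 61,500 (E) > 41,000 (I) > 34,000 (D) > …
A has the top bid at or above the reserve ($114,500).
max(second-highest $93,500, reserve $96,500) = $96,500.

A pays $96,500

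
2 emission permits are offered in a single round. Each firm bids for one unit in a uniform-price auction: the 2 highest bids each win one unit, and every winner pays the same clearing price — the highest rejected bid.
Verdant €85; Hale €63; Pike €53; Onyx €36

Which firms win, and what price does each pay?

Verdant, Hale; each pays €53

Bids ranked high→low: 85 (Verdant), 63 (Hale), 53 (Pike), 36 (Onyx)
The 2 highest are Verdant, Hale.
Highest unsuccessful bid: €53 → clearing price.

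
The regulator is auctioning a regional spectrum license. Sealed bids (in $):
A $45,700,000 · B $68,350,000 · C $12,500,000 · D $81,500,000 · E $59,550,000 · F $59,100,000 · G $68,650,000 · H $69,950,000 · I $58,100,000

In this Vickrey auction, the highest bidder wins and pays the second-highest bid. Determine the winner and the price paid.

Vickrey auction: the highest bidder wins and pays the second-highest bid.
Bids ranked: 81,500,000 (D) > 69,950,000 (H) > 68,650,000 (G) > 68,350,000 (B) > 59,550,000 (E) > 59,100,000 (F) > …
Second-price: D pays H's bid of $69,950,000.

D pays $69,950,000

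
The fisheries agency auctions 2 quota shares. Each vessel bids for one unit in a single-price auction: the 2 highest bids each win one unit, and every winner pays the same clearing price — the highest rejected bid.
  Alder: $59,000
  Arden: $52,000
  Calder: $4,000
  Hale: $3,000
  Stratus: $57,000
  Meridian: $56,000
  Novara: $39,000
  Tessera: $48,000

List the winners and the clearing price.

Sorting: 59,000 (Alder), 57,000 (Stratus), 56,000 (Meridian), 52,000 (Arden), …
Winners (2 units): Alder, Stratus.
Clearing price = highest rejected bid = $56,000.

Alder, Stratus; each pays $56,000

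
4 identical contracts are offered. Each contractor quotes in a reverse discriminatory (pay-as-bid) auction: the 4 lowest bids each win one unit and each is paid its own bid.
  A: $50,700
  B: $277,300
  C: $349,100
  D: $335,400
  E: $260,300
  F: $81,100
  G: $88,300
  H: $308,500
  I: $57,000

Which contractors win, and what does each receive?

Sorting: 50,700 (A), 57,000 (I), 81,100 (F), 88,300 (G), 260,300 (E), 277,300 (B), …
The 4 lowest are A, I, F, G.
Each winner is paid its own bid: A $50,700, I $57,000, F $81,100, G $88,300.

A $50,700, I $57,000, F $81,100, G $88,300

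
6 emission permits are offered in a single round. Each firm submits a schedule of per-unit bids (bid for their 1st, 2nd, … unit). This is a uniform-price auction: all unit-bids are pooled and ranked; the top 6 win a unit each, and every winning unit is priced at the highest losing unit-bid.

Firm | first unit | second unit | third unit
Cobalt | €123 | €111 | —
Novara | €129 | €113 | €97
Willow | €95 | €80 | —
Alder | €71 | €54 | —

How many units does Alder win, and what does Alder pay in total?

All unit-bids, highest first — top 6: 129 (Novara-1), 123 (Cobalt-1), 113 (Novara-2), 111 (Cobalt-2), 97 (Novara-3), 95 (Willow-1)
Highest rejected unit-bid = €80.
Alder wins 0 unit(s) at €80 each.

Alder: 0 units, pays €0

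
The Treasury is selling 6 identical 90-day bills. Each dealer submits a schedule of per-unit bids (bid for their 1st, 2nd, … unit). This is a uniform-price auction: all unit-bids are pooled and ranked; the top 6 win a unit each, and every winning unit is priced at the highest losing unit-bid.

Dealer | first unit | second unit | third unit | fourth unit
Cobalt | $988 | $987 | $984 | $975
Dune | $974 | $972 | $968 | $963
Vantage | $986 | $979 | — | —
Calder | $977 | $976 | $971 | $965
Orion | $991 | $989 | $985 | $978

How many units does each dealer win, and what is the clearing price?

Pooled unit-bids ranked (top 6): 991 (Orion-1), 989 (Orion-2), 988 (Cobalt-1), 987 (Cobalt-2), 986 (Vantage-1), 985 (Orion-3)
Highest rejected unit-bid = $984.
Allocation: Cobalt 2, Orion 3, Vantage 1.

Cobalt 2, Orion 3, Vantage 1; clearing price $984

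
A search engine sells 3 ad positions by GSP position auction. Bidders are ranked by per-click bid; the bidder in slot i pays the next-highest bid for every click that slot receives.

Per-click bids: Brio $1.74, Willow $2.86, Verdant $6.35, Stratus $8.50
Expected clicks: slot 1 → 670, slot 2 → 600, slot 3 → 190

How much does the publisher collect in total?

Total revenue: $6301.10

Ranked by bid: $8.50 (Stratus) > $6.35 (Verdant) > $2.86 (Willow) > $1.74 (Brio)
Slot 1: Stratus pays $6.35 × 670 = $4254.50
Slot 2: Verdant pays $2.86 × 600 = $1716.00
Slot 3: Willow pays $1.74 × 190 = $330.60
Total = $6301.10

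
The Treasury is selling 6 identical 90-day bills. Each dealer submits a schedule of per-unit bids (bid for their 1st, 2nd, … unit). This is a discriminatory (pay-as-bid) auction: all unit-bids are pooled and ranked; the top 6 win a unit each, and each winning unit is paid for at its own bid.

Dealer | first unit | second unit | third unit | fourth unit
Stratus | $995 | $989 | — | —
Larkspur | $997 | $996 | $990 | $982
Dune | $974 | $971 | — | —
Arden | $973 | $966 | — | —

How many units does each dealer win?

All unit-bids, highest first — top 6: 997 (Larkspur-1), 996 (Larkspur-2), 995 (Stratus-1), 990 (Larkspur-3), 989 (Stratus-2), 982 (Larkspur-4)
Next rejected bid: $974 (not a price — pay-as-bid).
Allocation: Larkspur 4, Stratus 2.

Larkspur 4, Stratus 2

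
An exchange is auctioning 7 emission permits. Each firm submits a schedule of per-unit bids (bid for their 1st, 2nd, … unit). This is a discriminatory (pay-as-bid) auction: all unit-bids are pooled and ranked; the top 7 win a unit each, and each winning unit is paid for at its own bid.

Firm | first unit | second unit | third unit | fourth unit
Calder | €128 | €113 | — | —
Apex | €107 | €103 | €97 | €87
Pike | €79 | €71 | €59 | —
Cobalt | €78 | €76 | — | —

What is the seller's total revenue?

Pooled unit-bids ranked (top 7): 128 (Calder-1), 113 (Calder-2), 107 (Apex-1), 103 (Apex-2), 97 (Apex-3), 87 (Apex-4), 79 (Pike-1)
Next rejected bid: €78 (not a price — pay-as-bid).
Each winning unit pays its own bid.
Revenue = 128 + 113 + 107 + 103 + 97 + 87 + 79 = €714.

Total revenue: €714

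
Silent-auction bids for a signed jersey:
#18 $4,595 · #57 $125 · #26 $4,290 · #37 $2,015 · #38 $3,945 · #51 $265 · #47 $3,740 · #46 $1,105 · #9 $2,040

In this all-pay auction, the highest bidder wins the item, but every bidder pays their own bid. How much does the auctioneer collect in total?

Total revenue: $22,120

Rule: the highest bidder wins the item, but every bidder pays their own bid.
Bids ranked: 4,595 (#18) > 4,290 (#26) > 3,945 (#38) > 3,740 (#47) > 2,040 (#9) > 2,015 (#37) > …
Every bidder forfeits their bid regardless of winning.
Revenue = 4,595 + 125 + 4,290 + 2,015 + 3,945 + 265 + 3,740 + 1,105 + 2,040 = $22,120.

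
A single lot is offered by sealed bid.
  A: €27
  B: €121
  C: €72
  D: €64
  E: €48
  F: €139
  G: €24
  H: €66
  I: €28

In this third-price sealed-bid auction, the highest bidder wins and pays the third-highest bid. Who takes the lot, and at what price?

F pays €72

Bids ranked: 139 (F) > 121 (B) > 72 (C) > 66 (H) > 64 (D) > 48 (E) > …
F wins; payment is bid #3 in the ranking = €72.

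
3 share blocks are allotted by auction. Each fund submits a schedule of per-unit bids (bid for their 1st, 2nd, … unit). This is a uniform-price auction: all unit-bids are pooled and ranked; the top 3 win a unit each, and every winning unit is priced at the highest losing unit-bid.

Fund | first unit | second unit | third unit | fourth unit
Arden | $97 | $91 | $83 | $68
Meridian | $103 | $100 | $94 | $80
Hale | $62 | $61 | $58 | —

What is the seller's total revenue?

Total revenue: $282

Merging the schedules and taking the best 3: 103 (Meridian-1), 100 (Meridian-2), 97 (Arden-1)
Highest rejected unit-bid = $94.
Allocation: Arden 1, Meridian 2. Every unit priced at $94.
Revenue = 3 × 94 = $282.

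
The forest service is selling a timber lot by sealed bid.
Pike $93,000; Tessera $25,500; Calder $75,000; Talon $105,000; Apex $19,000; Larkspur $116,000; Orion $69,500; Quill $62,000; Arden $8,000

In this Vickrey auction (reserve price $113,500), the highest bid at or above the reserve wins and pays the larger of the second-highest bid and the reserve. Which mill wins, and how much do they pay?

Larkspur pays $113,500

Bids ranked: 116,000 (Larkspur) > 105,000 (Talon) > 93,000 (Pike) > 75,000 (Calder) > 69,500 (Orion) > 62,000 (Quill) > …
Larkspur has the top bid at or above the reserve ($116,000).
max(second-highest $105,000, reserve $113,500) = $113,500.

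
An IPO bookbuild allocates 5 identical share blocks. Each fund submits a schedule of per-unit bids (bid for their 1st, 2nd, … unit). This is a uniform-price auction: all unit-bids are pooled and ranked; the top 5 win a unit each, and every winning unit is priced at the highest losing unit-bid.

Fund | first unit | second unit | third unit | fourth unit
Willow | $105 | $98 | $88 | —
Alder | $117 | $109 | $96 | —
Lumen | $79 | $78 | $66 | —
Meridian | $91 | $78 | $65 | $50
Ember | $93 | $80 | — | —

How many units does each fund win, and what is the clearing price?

Alder 3, Willow 2; clearing price $93

All unit-bids, highest first — top 5: 117 (Alder-1), 109 (Alder-2), 105 (Willow-1), 98 (Willow-2), 96 (Alder-3)
Highest rejected unit-bid = $93.
Allocation: Alder 3, Willow 2.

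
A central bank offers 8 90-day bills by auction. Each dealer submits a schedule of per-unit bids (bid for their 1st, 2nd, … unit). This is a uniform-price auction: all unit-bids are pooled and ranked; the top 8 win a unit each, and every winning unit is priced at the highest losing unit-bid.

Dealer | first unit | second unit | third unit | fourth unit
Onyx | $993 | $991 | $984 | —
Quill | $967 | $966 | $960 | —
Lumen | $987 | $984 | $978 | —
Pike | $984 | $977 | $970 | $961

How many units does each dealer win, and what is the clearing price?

Lumen 3, Onyx 3, Pike 2; clearing price $970

Pooled unit-bids ranked (top 8): 993 (Onyx-1), 991 (Onyx-2), 987 (Lumen-1), 984 (Onyx-3), 984 (Lumen-2), 984 (Pike-1), 978 (Lumen-3), 977 (Pike-2)
Highest rejected unit-bid = $970.
Allocation: Lumen 3, Onyx 3, Pike 2.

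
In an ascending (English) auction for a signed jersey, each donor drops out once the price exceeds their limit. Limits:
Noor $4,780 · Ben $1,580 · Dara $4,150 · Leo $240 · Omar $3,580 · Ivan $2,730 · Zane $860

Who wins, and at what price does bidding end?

Noor wins at $4,150

Limits in order: 4,780 (Noor) > 4,150 (Dara) > 3,580 (Omar) > 2,730 (Ivan) > 1,580 (Ben) > 860 (Zane) > …
Once the price passes $4,150, only Noor is left; the hammer falls at Dara's limit of $4,150.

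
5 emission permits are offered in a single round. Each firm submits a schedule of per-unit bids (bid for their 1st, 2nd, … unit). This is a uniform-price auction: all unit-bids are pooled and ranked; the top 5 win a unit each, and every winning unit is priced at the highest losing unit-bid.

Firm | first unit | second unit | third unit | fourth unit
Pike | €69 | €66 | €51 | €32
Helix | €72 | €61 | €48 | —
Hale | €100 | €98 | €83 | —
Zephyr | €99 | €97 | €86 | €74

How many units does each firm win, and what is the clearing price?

Pooled unit-bids ranked (top 5): 100 (Hale-1), 99 (Zephyr-1), 98 (Hale-2), 97 (Zephyr-2), 86 (Zephyr-3)
First bid not allocated: €83.
Allocation: Hale 2, Zephyr 3.

Hale 2, Zephyr 3; clearing price €83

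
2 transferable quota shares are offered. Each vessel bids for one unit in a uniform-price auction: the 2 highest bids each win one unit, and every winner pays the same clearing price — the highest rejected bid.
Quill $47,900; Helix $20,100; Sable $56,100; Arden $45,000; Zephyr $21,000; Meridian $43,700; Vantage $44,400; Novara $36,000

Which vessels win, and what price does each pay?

Sable, Quill; each pays $45,000

Ordering the bids: 56,100 (Sable), 47,900 (Quill), 45,000 (Arden), 44,400 (Vantage), …
The 2 highest are Sable, Quill.
First losing bid is Arden's $45,000, which sets the uniform price.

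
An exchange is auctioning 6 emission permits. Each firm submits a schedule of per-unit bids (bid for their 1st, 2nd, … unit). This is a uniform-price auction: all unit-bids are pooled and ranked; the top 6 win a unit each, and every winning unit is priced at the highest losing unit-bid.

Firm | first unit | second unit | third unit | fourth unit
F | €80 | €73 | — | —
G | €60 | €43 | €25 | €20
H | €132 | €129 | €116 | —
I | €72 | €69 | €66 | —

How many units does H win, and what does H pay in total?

All unit-bids, highest first — top 6: 132 (H-1), 129 (H-2), 116 (H-3), 80 (F-1), 73 (F-2), 72 (I-1)
The (k+1)-th unit-bid is €69.
H wins 3 unit(s) at €69 each.

H: 3 units, pays €207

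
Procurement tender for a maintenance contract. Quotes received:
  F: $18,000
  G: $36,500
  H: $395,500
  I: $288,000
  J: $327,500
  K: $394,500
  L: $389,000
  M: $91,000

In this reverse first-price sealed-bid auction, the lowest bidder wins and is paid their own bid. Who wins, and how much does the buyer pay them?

Bids ranked: 18,000 (F) < 36,500 (G) < 91,000 (M) < 288,000 (I) < 327,500 (J) < 389,000 (L) < …
F is lowest → is paid own bid, $18,000.

F is paid $18,000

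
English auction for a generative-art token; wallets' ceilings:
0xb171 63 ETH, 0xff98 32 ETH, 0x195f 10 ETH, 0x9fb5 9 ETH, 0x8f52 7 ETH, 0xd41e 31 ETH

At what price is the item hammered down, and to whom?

0xb171 wins at 32 ETH

Open ascending-bid auction: the price rises until one bidder remains; the winner pays the price at which the last rival dropped out.
Sorting limits: 63 (0xb171) > 32 (0xff98) > 31 (0xd41e) > 10 (0x195f) > 9 (0x9fb5) > 7 (0x8f52)
Bidding ends when 0xff98 exits at 32 ETH; 0xb171 takes it.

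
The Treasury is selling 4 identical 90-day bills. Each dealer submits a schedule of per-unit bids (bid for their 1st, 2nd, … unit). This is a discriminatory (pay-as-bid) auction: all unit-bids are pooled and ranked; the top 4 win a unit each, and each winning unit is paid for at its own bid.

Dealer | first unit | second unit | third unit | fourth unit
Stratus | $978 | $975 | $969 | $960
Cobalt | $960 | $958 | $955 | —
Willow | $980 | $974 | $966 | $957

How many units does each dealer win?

Merging the schedules and taking the best 4: 980 (Willow-1), 978 (Stratus-1), 975 (Stratus-2), 974 (Willow-2)
Next rejected bid: $969 (not a price — pay-as-bid).
Allocation: Stratus 2, Willow 2.

Stratus 2, Willow 2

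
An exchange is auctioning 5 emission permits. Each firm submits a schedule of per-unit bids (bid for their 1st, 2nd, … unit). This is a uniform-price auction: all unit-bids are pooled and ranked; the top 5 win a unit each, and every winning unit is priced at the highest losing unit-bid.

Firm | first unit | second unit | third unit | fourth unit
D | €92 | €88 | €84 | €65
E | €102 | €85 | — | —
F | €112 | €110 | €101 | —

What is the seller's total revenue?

Total revenue: €440

Pooled unit-bids ranked (top 5): 112 (F-1), 110 (F-2), 102 (E-1), 101 (F-3), 92 (D-1)
First bid not allocated: €88.
Allocation: D 1, E 1, F 3. Every unit priced at €88.
Revenue = 5 × 88 = €440.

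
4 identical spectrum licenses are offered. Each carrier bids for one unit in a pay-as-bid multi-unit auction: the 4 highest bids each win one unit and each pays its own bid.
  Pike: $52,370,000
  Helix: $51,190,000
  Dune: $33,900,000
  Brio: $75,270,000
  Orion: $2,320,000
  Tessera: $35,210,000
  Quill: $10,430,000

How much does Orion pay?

Ordering the bids: 75,270,000 (Brio), 52,370,000 (Pike), 51,190,000 (Helix), 35,210,000 (Tessera), 33,900,000 (Dune), 10,430,000 (Quill), …
Winners (4 units): Brio, Pike, Helix, Tessera.
Orion does not win → $0.

Orion pays $0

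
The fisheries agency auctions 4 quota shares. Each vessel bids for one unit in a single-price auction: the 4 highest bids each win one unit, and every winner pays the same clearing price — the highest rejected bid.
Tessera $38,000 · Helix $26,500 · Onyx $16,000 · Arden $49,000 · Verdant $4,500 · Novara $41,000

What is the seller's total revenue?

Total revenue: $64,000

Ordering the bids: 49,000 (Arden), 41,000 (Novara), 38,000 (Tessera), 26,500 (Helix), 16,000 (Onyx), 4,500 (Verdant)
The 4 highest are Arden, Novara, Tessera, Helix.
First losing bid is Onyx's $16,000, which sets the uniform price.
Total revenue = 4 × $16,000 = $64,000.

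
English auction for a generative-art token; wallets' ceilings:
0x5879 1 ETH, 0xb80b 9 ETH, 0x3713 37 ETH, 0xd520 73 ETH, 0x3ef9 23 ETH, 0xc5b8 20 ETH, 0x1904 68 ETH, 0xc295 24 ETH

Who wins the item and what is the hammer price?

Rule: the price rises until one bidder remains; the winner pays the price at which the last rival dropped out.
Sorting limits: 73 (0xd520) > 68 (0x1904) > 37 (0x3713) > 24 (0xc295) > 23 (0x3ef9) > 20 (0xc5b8) > …
Bidding ends when 0x1904 exits at 68 ETH; 0xd520 takes it.

0xd520 wins at 68 ETH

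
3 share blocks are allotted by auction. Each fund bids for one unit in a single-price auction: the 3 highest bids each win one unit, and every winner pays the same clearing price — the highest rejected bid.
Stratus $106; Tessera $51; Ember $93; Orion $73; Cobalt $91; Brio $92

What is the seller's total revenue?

Bids ranked high→low: 106 (Stratus), 93 (Ember), 92 (Brio), 91 (Cobalt), 73 (Orion), …
The 3 highest are Stratus, Ember, Brio.
First losing bid is Cobalt's $91, which sets the uniform price.
Total revenue = 3 × $91 = $273.

Total revenue: $273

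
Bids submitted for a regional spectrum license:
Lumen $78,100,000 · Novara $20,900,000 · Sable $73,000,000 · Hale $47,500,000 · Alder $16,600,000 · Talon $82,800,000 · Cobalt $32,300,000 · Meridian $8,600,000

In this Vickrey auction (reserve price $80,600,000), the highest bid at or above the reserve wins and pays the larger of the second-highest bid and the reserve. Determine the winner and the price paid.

Vickrey auction (reserve price $80,600,000): the highest bid at or above the reserve wins and pays the larger of the second-highest bid and the reserve.
Sorting bids: 82,800,000 (Talon) > 78,100,000 (Lumen) > 73,000,000 (Sable) > 47,500,000 (Hale) > 32,300,000 (Cobalt) > 20,900,000 (Novara) > …
Talon has the top bid at or above the reserve ($82,800,000).
Second-highest bid $78,100,000 is below the reserve $80,600,000, so the reserve binds → payment $80,600,000.

Talon pays $80,600,000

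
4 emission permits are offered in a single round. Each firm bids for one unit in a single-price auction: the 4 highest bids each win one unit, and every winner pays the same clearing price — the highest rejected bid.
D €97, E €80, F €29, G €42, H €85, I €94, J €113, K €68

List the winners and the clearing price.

J, D, I, H; each pays €80

Sorting: 113 (J), 97 (D), 94 (I), 85 (H), 80 (E), 68 (K), …
Winners (4 units): J, D, I, H.
Clearing price = highest rejected bid = €80.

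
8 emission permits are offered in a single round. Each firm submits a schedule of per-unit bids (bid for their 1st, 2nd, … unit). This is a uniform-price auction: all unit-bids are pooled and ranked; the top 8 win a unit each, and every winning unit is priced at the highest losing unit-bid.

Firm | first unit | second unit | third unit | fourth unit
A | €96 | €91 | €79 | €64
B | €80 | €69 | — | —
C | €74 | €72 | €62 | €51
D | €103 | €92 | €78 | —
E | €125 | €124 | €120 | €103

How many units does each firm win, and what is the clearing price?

Pooled unit-bids ranked (top 8): 125 (E-1), 124 (E-2), 120 (E-3), 103 (D-1), 103 (E-4), 96 (A-1), 92 (D-2), 91 (A-2)
The (k+1)-th unit-bid is €80.
Allocation: A 2, D 2, E 4.

A 2, D 2, E 4; clearing price €80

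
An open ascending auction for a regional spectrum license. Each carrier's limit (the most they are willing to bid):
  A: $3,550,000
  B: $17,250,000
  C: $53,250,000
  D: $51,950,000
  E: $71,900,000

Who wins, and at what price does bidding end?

E wins at $53,250,000

Rule: the price rises until one bidder remains; the winner pays the price at which the last rival dropped out.
Sorting limits: 71,900,000 (E) > 53,250,000 (C) > 51,950,000 (D) > 17,250,000 (B) > 3,550,000 (A)
C is the last rival to drop out, at $53,250,000; E remains and wins at that price.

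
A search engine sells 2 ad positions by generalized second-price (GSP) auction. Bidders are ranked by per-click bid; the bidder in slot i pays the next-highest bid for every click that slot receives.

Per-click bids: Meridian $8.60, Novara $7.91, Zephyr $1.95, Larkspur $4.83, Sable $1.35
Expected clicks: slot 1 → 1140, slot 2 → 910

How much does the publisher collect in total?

Total revenue: $13412.70

Per-click bids in order: $8.60 (Meridian) > $7.91 (Novara) > $4.83 (Larkspur) > …
Slot 1: Meridian pays $7.91 × 1140 = $9017.40
Slot 2: Novara pays $4.83 × 910 = $4395.30
Total = $13412.70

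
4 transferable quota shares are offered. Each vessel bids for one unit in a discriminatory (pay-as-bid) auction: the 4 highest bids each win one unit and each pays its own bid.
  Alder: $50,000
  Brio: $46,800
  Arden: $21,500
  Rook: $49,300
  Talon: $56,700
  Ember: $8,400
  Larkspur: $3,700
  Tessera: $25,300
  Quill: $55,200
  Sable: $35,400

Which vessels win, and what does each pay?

Ordering the bids: 56,700 (Talon), 55,200 (Quill), 50,000 (Alder), 49,300 (Rook), 46,800 (Brio), 35,400 (Sable), …
Winners (4 units): Talon, Quill, Alder, Rook.
Each winner pays its own bid: Talon $56,700, Quill $55,200, Alder $50,000, Rook $49,300.

Talon $56,700, Quill $55,200, Alder $50,000, Rook $49,300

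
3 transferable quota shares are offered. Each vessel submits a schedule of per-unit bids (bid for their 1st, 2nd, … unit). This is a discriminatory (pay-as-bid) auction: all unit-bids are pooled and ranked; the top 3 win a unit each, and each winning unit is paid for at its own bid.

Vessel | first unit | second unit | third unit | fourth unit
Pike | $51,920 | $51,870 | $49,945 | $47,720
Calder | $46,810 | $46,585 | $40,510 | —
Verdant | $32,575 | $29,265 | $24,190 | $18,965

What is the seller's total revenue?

Total revenue: $153,735

Pooled unit-bids ranked (top 3): 51,920 (Pike-1), 51,870 (Pike-2), 49,945 (Pike-3)
Next rejected bid: $47,720 (not a price — pay-as-bid).
Each winning unit pays its own bid.
Revenue = 51,920 + 51,870 + 49,945 = $153,735.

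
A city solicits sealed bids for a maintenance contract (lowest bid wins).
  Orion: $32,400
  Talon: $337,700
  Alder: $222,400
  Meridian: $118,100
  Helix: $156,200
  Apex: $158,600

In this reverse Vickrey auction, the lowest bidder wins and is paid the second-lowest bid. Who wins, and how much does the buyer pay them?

Orion is paid $118,100

Rule: the lowest bidder wins and is paid the second-lowest bid.
Sorting bids: 32,400 (Orion) < 118,100 (Meridian) < 156,200 (Helix) < 158,600 (Apex) < 222,400 (Alder) < 337,700 (Talon)
Second-price: Orion is paid Meridian's bid of $118,100.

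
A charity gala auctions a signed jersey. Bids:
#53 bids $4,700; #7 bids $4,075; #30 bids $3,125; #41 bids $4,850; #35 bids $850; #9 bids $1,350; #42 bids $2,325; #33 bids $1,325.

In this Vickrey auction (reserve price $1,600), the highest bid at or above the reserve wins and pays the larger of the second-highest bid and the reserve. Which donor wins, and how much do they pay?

#41 pays $4,700

Bids in order: 4,850 (#41) > 4,700 (#53) > 4,075 (#7) > 3,125 (#30) > 2,325 (#42) > 1,350 (#9) > …
#41 has the top bid at or above the reserve ($4,850).
max(second-highest $4,700, reserve $1,600) = $4,700; the reserve does not bind.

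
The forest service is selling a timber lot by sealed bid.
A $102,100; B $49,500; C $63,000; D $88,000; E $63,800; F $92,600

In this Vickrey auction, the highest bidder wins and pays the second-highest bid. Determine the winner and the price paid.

Rule: the highest bidder wins and pays the second-highest bid.
Sorting bids: 102,100 (A) > 92,600 (F) > 88,000 (D) > 63,800 (E) > 63,000 (C) > 49,500 (B)
A wins with the highest bid; price is set by the runner-up at $92,600.

A pays $92,600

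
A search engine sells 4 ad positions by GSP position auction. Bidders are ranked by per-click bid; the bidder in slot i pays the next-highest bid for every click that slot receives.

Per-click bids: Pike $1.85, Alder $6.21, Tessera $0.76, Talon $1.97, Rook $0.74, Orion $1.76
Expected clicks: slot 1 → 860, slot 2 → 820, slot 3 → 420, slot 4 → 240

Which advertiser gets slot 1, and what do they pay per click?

Alder; $1.97 per click

Per-click bids in order: $6.21 (Alder) > $1.97 (Talon) > $1.85 (Pike) > $1.76 (Orion) > $0.76 (Tessera) > …
Slot 1 goes to the first-ranked bidder, Alder, who pays the next bid down: $1.97/click.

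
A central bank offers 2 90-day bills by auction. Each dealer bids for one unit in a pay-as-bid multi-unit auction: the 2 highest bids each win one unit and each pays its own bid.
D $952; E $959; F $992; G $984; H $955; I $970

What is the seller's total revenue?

Total revenue: $1,976

Ordering the bids: 992 (F), 984 (G), 970 (I), 959 (E), …
The 2 highest are F, G.
Total revenue = 992 + 984 = $1,976.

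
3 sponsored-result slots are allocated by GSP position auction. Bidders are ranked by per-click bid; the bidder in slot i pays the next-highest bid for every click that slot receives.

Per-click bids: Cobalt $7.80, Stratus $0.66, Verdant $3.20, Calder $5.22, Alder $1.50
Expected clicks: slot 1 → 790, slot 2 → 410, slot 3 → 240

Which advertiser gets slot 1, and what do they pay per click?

Cobalt; $5.22 per click

Sorting advertisers: $7.80 (Cobalt) > $5.22 (Calder) > $3.20 (Verdant) > $1.50 (Alder) > …
Slot 1 goes to the first-ranked bidder, Cobalt, who pays the next bid down: $5.22/click.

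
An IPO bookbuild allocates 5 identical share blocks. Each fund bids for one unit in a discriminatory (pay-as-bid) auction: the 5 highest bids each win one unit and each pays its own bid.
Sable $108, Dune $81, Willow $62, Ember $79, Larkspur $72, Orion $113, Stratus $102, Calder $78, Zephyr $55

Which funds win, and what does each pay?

Ordering the bids: 113 (Orion), 108 (Sable), 102 (Stratus), 81 (Dune), 79 (Ember), 78 (Calder), 72 (Larkspur), …
Top 5: Orion, Sable, Stratus, Dune, Ember.
Each winner pays its own bid: Orion $113, Sable $108, Stratus $102, Dune $81, Ember $79.

Orion $113, Sable $108, Stratus $102, Dune $81, Ember $79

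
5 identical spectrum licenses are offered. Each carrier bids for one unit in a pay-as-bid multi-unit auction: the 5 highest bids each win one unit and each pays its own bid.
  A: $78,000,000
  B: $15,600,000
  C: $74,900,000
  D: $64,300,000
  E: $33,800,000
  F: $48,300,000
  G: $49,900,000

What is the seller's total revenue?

Total revenue: $315,400,000

Sorting: 78,000,000 (A), 74,900,000 (C), 64,300,000 (D), 49,900,000 (G), 48,300,000 (F), 33,800,000 (E), 15,600,000 (B)
Top 5: A, C, D, G, F.
Total revenue = 78,000,000 + 74,900,000 + 64,300,000 + 49,900,000 + 48,300,000 = $315,400,000.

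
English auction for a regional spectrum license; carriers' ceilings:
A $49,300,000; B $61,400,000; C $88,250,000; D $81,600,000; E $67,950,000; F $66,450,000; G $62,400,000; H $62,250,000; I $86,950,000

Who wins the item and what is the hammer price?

Sorting limits: 88,250,000 (C) > 86,950,000 (I) > 81,600,000 (D) > 67,950,000 (E) > 66,450,000 (F) > 62,400,000 (G) > …
I is the last rival to drop out, at $86,950,000; C remains and wins at that price.

C wins at $86,950,000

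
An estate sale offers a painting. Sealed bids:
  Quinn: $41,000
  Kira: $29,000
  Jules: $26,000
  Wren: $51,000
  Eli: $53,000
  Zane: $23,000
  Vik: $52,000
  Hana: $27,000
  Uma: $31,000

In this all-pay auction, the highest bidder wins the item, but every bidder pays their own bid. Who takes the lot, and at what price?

Eli pays $53,000

Rule: the highest bidder wins the item, but every bidder pays their own bid.
Sorting bids: 53,000 (Eli) > 52,000 (Vik) > 51,000 (Wren) > 41,000 (Quinn) > 31,000 (Uma) > 29,000 (Kira) > …
Eli is highest and takes the item; every bidder forfeits their bid.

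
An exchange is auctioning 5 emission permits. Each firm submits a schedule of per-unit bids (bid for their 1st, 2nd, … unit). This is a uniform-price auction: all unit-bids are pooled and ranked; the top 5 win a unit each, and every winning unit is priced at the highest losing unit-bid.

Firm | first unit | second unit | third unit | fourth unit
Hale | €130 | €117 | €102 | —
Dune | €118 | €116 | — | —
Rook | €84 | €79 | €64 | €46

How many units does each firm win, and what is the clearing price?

Dune 2, Hale 3; clearing price €84

Merging the schedules and taking the best 5: 130 (Hale-1), 118 (Dune-1), 117 (Hale-2), 116 (Dune-2), 102 (Hale-3)
Highest rejected unit-bid = €84.
Allocation: Dune 2, Hale 3.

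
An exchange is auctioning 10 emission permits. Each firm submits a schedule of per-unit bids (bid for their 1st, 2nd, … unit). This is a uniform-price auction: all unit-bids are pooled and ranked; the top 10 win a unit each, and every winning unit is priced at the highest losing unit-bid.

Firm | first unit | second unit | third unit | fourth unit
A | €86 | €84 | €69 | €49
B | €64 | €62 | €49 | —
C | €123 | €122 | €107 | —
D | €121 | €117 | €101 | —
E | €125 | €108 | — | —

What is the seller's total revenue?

Merging the schedules and taking the best 10: 125 (E-1), 123 (C-1), 122 (C-2), 121 (D-1), 117 (D-2), 108 (E-2), 107 (C-3), 101 (D-3), 86 (A-1), 84 (A-2)
First bid not allocated: €69.
Allocation: A 2, C 3, D 3, E 2. Every unit priced at €69.
Revenue = 10 × 69 = €690.

Total revenue: €690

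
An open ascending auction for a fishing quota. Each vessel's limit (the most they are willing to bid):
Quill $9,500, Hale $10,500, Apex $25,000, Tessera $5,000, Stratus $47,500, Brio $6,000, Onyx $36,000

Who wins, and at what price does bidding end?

Limits ranked: 47,500 (Stratus) > 36,000 (Onyx) > 25,000 (Apex) > 10,500 (Hale) > 9,500 (Quill) > 6,000 (Brio) > …
Bidding ends when Onyx exits at $36,000; Stratus takes it.

Stratus wins at $36,000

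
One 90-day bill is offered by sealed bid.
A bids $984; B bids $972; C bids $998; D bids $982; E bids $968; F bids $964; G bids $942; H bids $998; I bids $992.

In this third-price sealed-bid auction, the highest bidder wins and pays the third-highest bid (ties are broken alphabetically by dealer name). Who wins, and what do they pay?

Rule: the highest bidder wins and pays the third-highest bid.
Sorting bids: 998 (C) > 998 (H) > 992 (I) > 984 (A) > 982 (D) > 972 (B) > …
Tie at $998 → C wins by tie-break.
C is highest; pays the third-highest bid, $992.

C pays $992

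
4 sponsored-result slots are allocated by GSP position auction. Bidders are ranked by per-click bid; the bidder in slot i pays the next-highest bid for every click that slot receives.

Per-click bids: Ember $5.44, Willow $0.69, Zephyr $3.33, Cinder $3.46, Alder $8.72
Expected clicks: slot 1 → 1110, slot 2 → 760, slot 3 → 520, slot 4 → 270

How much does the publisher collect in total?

Total revenue: $10585.90

Sorting advertisers: $8.72 (Alder) > $5.44 (Ember) > $3.46 (Cinder) > $3.33 (Zephyr) > $0.69 (Willow)
Slot 1: Alder pays $5.44 × 1110 = $6038.40
Slot 2: Ember pays $3.46 × 760 = $2629.60
Slot 3: Cinder pays $3.33 × 520 = $1731.60
Slot 4: Zephyr pays $0.69 × 270 = $186.30
Total = $10585.90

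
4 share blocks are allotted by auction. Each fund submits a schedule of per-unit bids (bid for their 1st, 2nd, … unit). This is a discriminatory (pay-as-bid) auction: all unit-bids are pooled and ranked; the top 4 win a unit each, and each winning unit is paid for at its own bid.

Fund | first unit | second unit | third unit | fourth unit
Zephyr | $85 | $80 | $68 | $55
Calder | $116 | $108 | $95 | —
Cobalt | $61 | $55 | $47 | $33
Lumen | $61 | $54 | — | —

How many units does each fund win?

Calder 3, Zephyr 1

Pooled unit-bids ranked (top 4): 116 (Calder-1), 108 (Calder-2), 95 (Calder-3), 85 (Zephyr-1)
Next rejected bid: $80 (not a price — pay-as-bid).
Allocation: Calder 3, Zephyr 1.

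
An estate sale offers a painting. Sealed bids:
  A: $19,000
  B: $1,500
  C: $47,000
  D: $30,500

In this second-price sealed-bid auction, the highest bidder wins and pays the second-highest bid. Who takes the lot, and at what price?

Sorting bids: 47,000 (C) > 30,500 (D) > 19,000 (A) > 1,500 (B)
Second-price: C pays D's bid of $30,500.

C pays $30,500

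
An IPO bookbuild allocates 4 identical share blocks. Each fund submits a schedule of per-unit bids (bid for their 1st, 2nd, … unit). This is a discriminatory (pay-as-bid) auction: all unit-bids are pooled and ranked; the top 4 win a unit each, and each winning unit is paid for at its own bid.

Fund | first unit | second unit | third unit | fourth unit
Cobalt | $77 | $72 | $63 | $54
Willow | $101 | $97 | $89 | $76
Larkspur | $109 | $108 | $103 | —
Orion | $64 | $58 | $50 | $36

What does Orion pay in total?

Orion pays $0

Pooled unit-bids ranked (top 4): 109 (Larkspur-1), 108 (Larkspur-2), 103 (Larkspur-3), 101 (Willow-1)
Next rejected bid: $97 (not a price — pay-as-bid).
Orion wins no units.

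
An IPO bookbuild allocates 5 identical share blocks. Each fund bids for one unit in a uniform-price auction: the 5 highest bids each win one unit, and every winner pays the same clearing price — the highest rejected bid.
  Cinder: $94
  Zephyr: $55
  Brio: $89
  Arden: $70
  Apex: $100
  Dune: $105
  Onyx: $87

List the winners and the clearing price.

Dune, Apex, Cinder, Brio, Onyx; each pays $70

Sorting: 105 (Dune), 100 (Apex), 94 (Cinder), 89 (Brio), 87 (Onyx), 70 (Arden), 55 (Zephyr)
Top 5: Dune, Apex, Cinder, Brio, Onyx.
Clearing price = highest rejected bid = $70.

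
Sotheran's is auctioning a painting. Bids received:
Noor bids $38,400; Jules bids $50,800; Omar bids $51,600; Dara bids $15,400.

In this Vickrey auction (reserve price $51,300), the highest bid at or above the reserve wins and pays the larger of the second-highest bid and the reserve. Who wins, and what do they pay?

Omar pays $51,300

Rule: the highest bid at or above the reserve wins and pays the larger of the second-highest bid and the reserve.
Sorting bids: 51,600 (Omar) > 50,800 (Jules) > 38,400 (Noor) > 15,400 (Dara)
Highest eligible bid: Omar at $51,600.
max(second-highest $50,800, reserve $51,300) = $51,300.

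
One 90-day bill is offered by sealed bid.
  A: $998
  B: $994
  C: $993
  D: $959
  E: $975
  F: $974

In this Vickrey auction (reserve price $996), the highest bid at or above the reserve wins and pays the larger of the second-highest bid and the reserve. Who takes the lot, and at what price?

A pays $996

Sorting bids: 998 (A) > 994 (B) > 993 (C) > 975 (E) > 974 (F) > 959 (D)
A has the top bid at or above the reserve ($998).
Second-highest bid $994 is below the reserve $996, so the reserve binds → payment $996.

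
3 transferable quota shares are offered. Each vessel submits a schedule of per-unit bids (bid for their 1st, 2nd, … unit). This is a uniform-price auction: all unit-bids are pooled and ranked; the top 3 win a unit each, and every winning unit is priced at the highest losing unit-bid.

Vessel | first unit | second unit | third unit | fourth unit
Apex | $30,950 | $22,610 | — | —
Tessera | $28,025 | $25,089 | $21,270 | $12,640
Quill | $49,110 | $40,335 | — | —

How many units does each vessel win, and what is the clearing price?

Apex 1, Quill 2; clearing price $28,025

All unit-bids, highest first — top 3: 49,110 (Quill-1), 40,335 (Quill-2), 30,950 (Apex-1)
The (k+1)-th unit-bid is $28,025.
Allocation: Apex 1, Quill 2.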